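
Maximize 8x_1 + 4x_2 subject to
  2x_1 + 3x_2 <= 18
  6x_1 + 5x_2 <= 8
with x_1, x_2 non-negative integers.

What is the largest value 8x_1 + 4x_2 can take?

(x_1,x_2)=(1,0): 2·1+3·0=2≤18, 6·1+5·0=6≤8, objective 8.
(x_1,x_2)=(0,1): 2·0+3·1=3≤18, 6·0+5·1=5≤8, objective 4.
No feasible integer point exceeds 8.

8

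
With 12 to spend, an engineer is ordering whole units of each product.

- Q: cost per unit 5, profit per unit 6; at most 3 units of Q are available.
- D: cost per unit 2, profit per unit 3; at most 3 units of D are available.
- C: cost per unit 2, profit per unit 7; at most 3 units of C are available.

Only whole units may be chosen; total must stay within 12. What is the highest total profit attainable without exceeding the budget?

3×D and 3×C: cost 12 ≤ 12, profit 3·3 + 3·7 = 30.
2×D and 3×C: cost 10 ≤ 12, profit 2·3 + 3·7 = 27.
Best is 30.

30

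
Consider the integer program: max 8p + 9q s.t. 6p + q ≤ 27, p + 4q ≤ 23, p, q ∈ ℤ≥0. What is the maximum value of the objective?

The continuous relaxation peaks at (3.7, 4.83) with value 73.00; rounding to a feasible lattice point costs some objective.
(p,q)=(3,5): 6·3+1·5=23≤27, 1·3+4·5=23≤23, objective 69.
(p,q)=(2,5): 6·2+1·5=17≤27, 1·2+4·5=22≤23, objective 61.
(p,q)=(3,4): 6·3+1·4=22≤27, 1·3+4·4=19≤23, objective 60.
(p,q)=(4,3): 6·4+1·3=27≤27, 1·4+4·3=16≤23, objective 59.
The best lattice point is (3,5), giving 69.

69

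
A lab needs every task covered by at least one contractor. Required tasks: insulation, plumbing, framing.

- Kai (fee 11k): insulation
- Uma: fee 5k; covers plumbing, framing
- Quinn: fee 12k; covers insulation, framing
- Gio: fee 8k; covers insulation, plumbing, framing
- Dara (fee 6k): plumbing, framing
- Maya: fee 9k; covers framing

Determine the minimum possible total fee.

8

The greedy cost-per-new-task heuristic would pick Uma and Gio for 13, but a cheaper cover exists.
Gio alone covers insulation, plumbing, framing — every task.
Total fee: 8.
No cover costs less than 8.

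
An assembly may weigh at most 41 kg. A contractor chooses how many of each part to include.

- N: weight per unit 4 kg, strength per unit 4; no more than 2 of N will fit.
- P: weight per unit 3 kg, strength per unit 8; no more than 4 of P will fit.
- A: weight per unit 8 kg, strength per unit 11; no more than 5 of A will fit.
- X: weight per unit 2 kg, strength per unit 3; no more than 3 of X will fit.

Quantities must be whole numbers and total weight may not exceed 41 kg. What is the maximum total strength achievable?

71

4×P, 3×A, and 2×X: weight 40 ≤ 41, strength 4·8 + 3·11 + 2·3 = 71.
1×N, 4×P, and 3×A: weight 40 ≤ 41, strength 1·4 + 4·8 + 3·11 = 69.
Best is 71.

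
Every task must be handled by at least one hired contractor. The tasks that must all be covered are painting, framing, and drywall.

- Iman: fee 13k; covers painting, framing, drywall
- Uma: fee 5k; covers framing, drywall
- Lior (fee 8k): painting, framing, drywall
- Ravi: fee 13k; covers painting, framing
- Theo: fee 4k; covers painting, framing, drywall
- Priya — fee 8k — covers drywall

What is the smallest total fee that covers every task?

This is an integer covering problem.
Theo alone covers painting, framing, drywall — every task.
Total fee: 4.

4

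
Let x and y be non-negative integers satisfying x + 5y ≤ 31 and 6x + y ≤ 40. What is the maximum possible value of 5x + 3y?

42

(x,y)=(6,4): 1·6+5·4=26≤31, 6·6+1·4=40≤40, objective 42.
(x,y)=(5,5): 1·5+5·5=30≤31, 6·5+1·5=35≤40, objective 40.
(x,y)=(6,3): 1·6+5·3=21≤31, 6·6+1·3=39≤40, objective 39.
(x,y)=(5,4): 1·5+5·4=25≤31, 6·5+1·4=34≤40, objective 37.
Maximum is 42 at (x,y)=(6,4).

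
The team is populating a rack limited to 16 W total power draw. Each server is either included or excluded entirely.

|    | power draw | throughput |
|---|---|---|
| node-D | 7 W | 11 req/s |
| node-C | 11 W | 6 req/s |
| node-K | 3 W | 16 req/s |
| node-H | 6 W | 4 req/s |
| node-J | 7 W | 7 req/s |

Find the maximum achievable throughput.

node-D + node-K: power draw 7 + 3 = 10 ≤ 16, throughput 11 + 16 = 27.
node-D + node-K + node-H: power draw 7 + 3 + 6 = 16 ≤ 16, throughput 11 + 16 + 4 = 31.
Best is node-D, node-K, and node-H with total throughput 31.

31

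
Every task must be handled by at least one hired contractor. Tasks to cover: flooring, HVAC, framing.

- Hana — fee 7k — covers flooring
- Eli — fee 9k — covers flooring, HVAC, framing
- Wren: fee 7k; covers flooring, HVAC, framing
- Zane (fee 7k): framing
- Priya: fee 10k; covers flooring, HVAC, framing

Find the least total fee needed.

7

This is an integer covering problem.
Wren alone covers flooring, HVAC, framing — every task.
Total fee: 7.
No cover costs less than 7.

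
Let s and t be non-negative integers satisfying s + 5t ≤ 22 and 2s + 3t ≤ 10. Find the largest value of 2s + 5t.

Relaxing integrality, the LP optimum is 16.67 at (s,t) = (0, 3.33), which is not an integer point.
(s,t)=(0,3): 1·0+5·3=15≤22, 2·0+3·3=9≤10, objective 15.
(s,t)=(1,2): 1·1+5·2=11≤22, 2·1+3·2=8≤10, objective 12.
(s,t)=(0,2): 1·0+5·2=10≤22, 2·0+3·2=6≤10, objective 10.
Maximum is 15 at (s,t)=(0,3).

15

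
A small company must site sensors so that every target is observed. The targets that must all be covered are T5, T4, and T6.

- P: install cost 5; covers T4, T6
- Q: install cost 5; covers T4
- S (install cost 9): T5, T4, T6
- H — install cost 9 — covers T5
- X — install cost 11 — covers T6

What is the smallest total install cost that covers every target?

The greedy cost-per-new-target heuristic would pick P and S for 14, but a cheaper cover exists.
S alone covers T5, T4, T6 — every target.
Total install cost: 9.
No cover costs less than 9.

9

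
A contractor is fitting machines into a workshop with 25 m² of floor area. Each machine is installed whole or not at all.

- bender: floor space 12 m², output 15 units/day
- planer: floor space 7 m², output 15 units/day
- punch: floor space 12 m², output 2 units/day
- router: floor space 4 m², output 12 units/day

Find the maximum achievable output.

42

Allowing fractional choices, the relaxed optimum would be about 42.3, but machines are indivisible.
bender + planer + router: floor space 12 + 7 + 4 = 23 ≤ 25, output 15 + 15 + 12 = 42.
bender + planer: floor space 12 + 7 = 19 ≤ 25, output 15 + 15 = 30.
planer + punch + router: floor space 7 + 12 + 4 = 23 ≤ 25, output 15 + 2 + 12 = 29.
Best is bender, planer, and router with total output 42.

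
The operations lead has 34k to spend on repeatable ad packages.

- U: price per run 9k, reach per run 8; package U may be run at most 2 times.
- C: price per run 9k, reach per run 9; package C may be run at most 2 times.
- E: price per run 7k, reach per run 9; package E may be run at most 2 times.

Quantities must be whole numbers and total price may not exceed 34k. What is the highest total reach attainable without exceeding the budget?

36

E has the best ratio (9/7); taking only E gives at most 2×9 = 18 (stopped by the supply cap of 2).
Mixing does better — 2×C and 2×E: price 32 ≤ 34, reach 2·9 + 2·9 = 36.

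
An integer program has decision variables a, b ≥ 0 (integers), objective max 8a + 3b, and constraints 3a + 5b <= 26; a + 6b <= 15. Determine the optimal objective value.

(a,b)=(8,0): 3·8+5·0=24≤26, 1·8+6·0=8≤15, objective 64.
(a,b)=(7,1): 3·7+5·1=26≤26, 1·7+6·1=13≤15, objective 59.
(a,b)=(7,0): 3·7+5·0=21≤26, 1·7+6·0=7≤15, objective 56.
Maximum is 64 at (a,b)=(8,0).

64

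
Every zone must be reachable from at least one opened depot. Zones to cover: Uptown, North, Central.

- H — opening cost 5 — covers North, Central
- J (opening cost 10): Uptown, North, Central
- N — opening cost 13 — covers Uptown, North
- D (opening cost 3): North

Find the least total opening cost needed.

10

J alone covers Uptown, North, Central — every zone.
Total opening cost: 10.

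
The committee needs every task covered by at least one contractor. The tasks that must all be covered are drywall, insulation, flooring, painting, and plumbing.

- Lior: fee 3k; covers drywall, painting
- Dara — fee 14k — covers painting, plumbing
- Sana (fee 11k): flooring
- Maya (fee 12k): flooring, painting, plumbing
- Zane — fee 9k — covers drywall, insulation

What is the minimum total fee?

21

The greedy cost-per-new-task heuristic would pick Lior, Maya, and Zane for 24, but a cheaper cover exists.
Choose Maya and Zane: together they cover drywall, insulation, flooring, painting, plumbing — every task.
Total fee: 12 + 9 = 21.
No cover costs less than 21.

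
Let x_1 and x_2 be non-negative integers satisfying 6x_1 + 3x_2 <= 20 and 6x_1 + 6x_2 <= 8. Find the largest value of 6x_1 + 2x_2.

6

Relaxing integrality, the LP optimum is 8.00 at (x_1,x_2) = (1.33, 0), which is not an integer point.
(x_1,x_2)=(1,0): 6·1+3·0=6≤20, 6·1+6·0=6≤8, objective 6.
(x_1,x_2)=(0,1): 6·0+3·1=3≤20, 6·0+6·1=6≤8, objective 2.
(x_1,x_2)=(0,0): 6·0+3·0=0≤20, 6·0+6·0=0≤8, objective 0.
The best lattice point is (1,0), giving 6.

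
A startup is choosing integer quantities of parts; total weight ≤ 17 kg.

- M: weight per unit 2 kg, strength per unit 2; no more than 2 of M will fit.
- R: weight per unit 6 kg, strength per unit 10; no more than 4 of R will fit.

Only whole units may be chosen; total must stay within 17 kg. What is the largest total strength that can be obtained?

24

Take 2×M and 2×R: weight 16 ≤ 17, strength 2·2 + 2·10 = 24.
No other integer combination yields more.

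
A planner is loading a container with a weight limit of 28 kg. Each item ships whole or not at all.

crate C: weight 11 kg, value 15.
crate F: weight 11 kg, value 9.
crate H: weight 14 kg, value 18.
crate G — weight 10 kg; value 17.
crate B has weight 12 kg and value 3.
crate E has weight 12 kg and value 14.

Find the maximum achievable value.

Allowing fractional choices, the relaxed optimum would be about 41.0, but items are indivisible.
crate H + crate G: weight 14 + 10 = 24 ≤ 28, value 18 + 17 = 35.
crate C + crate G: weight 11 + 10 = 21 ≤ 28, value 15 + 17 = 32.
crate C + crate H: weight 11 + 14 = 25 ≤ 28, value 15 + 18 = 33.
Best is crate H and crate G with total value 35.

35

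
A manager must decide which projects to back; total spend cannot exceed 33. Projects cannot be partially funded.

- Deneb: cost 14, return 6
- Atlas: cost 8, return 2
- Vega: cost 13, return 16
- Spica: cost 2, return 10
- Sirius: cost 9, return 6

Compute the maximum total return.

Allowing fractional choices, the relaxed optimum would be about 35.9, but projects are indivisible.
Vega + Spica + Sirius: cost 13 + 2 + 9 = 24 ≤ 33, return 16 + 10 + 6 = 32.
Deneb + Vega + Spica: cost 14 + 13 + 2 = 29 ≤ 33, return 6 + 16 + 10 = 32.
Atlas + Vega + Spica + Sirius: cost 8 + 13 + 2 + 9 = 32 ≤ 33, return 2 + 16 + 10 + 6 = 34.
Best is Atlas, Vega, Spica, and Sirius with total return 34.

34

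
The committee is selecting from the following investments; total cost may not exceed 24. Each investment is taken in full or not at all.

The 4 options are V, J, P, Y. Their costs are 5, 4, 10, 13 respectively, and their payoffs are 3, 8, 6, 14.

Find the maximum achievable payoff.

Allowing fractional choices, the relaxed optimum would be about 26.2, but investments are indivisible.
V + J + Y: cost 5 + 4 + 13 = 22 ≤ 24, payoff 3 + 8 + 14 = 25.
J + Y: cost 4 + 13 = 17 ≤ 24, payoff 8 + 14 = 22.
P + Y: cost 10 + 13 = 23 ≤ 24, payoff 6 + 14 = 20.
Best is V, J, and Y with total payoff 25.

25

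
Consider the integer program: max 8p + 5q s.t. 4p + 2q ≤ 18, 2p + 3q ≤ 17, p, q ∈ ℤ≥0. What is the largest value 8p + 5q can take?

(p,q)=(3,3): 4·3+2·3=18≤18, 2·3+3·3=15≤17, objective 39.
(p,q)=(2,4): 4·2+2·4=16≤18, 2·2+3·4=16≤17, objective 36.
(p,q)=(3,2): 4·3+2·2=16≤18, 2·3+3·2=12≤17, objective 34.
(p,q)=(1,5): 4·1+2·5=14≤18, 2·1+3·5=17≤17, objective 33.
Maximum is 39 at (p,q)=(3,3).

39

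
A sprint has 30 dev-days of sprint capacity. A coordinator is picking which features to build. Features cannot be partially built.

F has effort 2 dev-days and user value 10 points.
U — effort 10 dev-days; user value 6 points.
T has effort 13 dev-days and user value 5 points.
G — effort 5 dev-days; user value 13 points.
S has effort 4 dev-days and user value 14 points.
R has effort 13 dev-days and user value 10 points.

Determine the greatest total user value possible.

Allowing fractional choices, the relaxed optimum would be about 50.6, but features are indivisible.
F + G + S + R: effort 2 + 5 + 4 + 13 = 24 ≤ 30, user value 10 + 13 + 14 + 10 = 47.
F + T + G + S: effort 2 + 13 + 5 + 4 = 24 ≤ 30, user value 10 + 5 + 13 + 14 = 42.
F + U + G + S: effort 2 + 10 + 5 + 4 = 21 ≤ 30, user value 10 + 6 + 13 + 14 = 43.
Best is F, G, S, and R with total user value 47.

47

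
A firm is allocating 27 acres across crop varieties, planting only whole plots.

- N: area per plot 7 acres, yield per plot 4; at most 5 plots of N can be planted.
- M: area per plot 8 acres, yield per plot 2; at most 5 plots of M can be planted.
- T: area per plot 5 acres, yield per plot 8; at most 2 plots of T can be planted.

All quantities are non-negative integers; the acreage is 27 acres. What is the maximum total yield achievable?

This is a bounded integer knapsack.
1×N, 1×M, and 2×T: area 25 ≤ 27, yield 1·4 + 1·2 + 2·8 = 22.
2×N and 2×T: area 24 ≤ 27, yield 2·4 + 2·8 = 24.
Best is 24.

24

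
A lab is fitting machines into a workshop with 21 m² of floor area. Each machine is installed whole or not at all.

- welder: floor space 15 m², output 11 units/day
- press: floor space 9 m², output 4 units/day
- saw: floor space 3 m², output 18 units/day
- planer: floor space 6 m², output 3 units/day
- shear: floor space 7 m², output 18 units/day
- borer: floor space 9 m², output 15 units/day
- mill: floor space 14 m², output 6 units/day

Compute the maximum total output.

51

Take saw, shear, and borer: floor space 3 + 7 + 9 = 19 ≤ 21, output 18 + 18 + 15 = 51.
No other feasible combination does better.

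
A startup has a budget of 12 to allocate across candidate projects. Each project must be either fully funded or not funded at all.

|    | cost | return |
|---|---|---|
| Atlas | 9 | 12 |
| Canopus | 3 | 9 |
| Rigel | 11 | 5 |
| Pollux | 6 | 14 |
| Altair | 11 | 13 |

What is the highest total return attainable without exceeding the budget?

This is an integer program with binary decision variables.
Allowing fractional choices, the relaxed optimum would be about 27.0, but projects are indivisible.
Canopus + Pollux: cost 3 + 6 = 9 ≤ 12, return 9 + 14 = 23.
Pollux: cost 6 ≤ 12, return 14.
Atlas + Canopus: cost 9 + 3 = 12 ≤ 12, return 12 + 9 = 21.
Best is Canopus and Pollux with total return 23.

23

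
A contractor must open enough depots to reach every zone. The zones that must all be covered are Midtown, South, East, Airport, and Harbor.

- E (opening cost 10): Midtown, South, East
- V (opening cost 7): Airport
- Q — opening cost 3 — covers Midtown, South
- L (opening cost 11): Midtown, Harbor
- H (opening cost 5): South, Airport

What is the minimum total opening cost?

The greedy cost-per-new-zone heuristic would pick Q, H, E, and L for 29, but a cheaper cover exists.
Choose E, L, and H: together they cover Midtown, South, East, Airport, Harbor — every zone.
Total opening cost: 10 + 11 + 5 = 26.
No cover costs less than 26.

26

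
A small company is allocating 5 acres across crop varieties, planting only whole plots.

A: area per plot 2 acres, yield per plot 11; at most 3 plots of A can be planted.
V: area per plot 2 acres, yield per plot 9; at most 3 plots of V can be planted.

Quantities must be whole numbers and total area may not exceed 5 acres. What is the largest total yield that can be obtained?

Take 2×A: area 4 ≤ 5, yield 2·11 = 22.
No other integer combination yields more.

22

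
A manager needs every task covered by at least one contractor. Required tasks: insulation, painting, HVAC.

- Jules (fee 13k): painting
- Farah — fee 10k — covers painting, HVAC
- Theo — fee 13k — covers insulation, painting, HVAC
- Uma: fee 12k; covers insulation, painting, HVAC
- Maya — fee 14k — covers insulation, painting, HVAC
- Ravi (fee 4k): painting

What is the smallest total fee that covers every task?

This is a weighted set-cover instance.
Uma alone covers insulation, painting, HVAC — every task.
Total fee: 12.
No cover costs less than 12.

12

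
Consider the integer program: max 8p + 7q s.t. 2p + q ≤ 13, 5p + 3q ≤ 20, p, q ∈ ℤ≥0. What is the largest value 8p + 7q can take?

43

The continuous relaxation peaks at (0, 6.67) with value 46.67; rounding to a feasible lattice point costs some objective.
(p,q)=(1,5): 2·1+1·5=7≤13, 5·1+3·5=20≤20, objective 43.
(p,q)=(0,6): 2·0+1·6=6≤13, 5·0+3·6=18≤20, objective 42.
(p,q)=(1,4): 2·1+1·4=6≤13, 5·1+3·4=17≤20, objective 36.
The best lattice point is (1,5), giving 43.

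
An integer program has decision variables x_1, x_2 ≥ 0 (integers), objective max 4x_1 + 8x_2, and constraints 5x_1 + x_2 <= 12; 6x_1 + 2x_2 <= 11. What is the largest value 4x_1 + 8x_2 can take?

40

(x_1,x_2)=(0,5): 5·0+1·5=5≤12, 6·0+2·5=10≤11, objective 40.
(x_1,x_2)=(0,4): 5·0+1·4=4≤12, 6·0+2·4=8≤11, objective 32.
Maximum is 40 at (x_1,x_2)=(0,5).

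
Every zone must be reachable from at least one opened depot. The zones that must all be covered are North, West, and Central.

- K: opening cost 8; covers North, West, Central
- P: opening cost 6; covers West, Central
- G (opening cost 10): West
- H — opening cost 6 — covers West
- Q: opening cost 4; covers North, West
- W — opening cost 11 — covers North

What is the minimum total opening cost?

The greedy cost-per-new-zone heuristic would pick Q and P for 10, but a cheaper cover exists.
K alone covers North, West, Central — every zone.
Total opening cost: 8.
No cover costs less than 8.

8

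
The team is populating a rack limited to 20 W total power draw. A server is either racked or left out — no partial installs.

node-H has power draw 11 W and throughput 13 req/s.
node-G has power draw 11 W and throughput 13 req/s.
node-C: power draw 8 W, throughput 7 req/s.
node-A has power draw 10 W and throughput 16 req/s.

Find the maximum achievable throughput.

23

Allowing fractional choices, the relaxed optimum would be about 27.8, but servers are indivisible.
node-H + node-C: power draw 11 + 8 = 19 ≤ 20, throughput 13 + 7 = 20.
node-C + node-A: power draw 8 + 10 = 18 ≤ 20, throughput 7 + 16 = 23.
node-G + node-C: power draw 11 + 8 = 19 ≤ 20, throughput 13 + 7 = 20.
Best is node-C and node-A with total throughput 23.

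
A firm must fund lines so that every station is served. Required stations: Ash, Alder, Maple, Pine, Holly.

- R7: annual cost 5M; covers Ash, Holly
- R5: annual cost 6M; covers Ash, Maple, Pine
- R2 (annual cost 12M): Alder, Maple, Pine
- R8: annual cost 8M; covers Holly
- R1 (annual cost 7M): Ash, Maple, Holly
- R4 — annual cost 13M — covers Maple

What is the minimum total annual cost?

17

This is a weighted set-cover instance.
The greedy cost-per-new-station heuristic would pick R5, R7, and R2 for 23, but a cheaper cover exists.
Choose R7 and R2: together they cover Ash, Alder, Maple, Pine, Holly — every station.
Total annual cost: 5 + 12 = 17.
No cover costs less than 17.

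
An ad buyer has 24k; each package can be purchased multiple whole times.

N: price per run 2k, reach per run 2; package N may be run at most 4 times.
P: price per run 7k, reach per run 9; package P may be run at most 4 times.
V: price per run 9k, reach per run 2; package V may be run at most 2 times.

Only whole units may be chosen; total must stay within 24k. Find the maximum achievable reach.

29

This is a bounded integer knapsack.
P has the best ratio (9/7); taking only P gives at most 3×9 = 27 (stopped by the price limit).
Mixing does better — 1×N and 3×P: price 23 ≤ 24, reach 1·2 + 3·9 = 29.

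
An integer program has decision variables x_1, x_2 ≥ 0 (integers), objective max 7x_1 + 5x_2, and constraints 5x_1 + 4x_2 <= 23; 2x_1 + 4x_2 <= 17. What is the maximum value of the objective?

Relaxing integrality, the LP optimum is 32.20 at (x_1,x_2) = (4.6, 0), which is not an integer point.
(x_1,x_2)=(3,2): 5·3+4·2=23≤23, 2·3+4·2=14≤17, objective 31.
(x_1,x_2)=(2,3): 5·2+4·3=22≤23, 2·2+4·3=16≤17, objective 29.
(x_1,x_2)=(4,0): 5·4+4·0=20≤23, 2·4+4·0=8≤17, objective 28.
Maximum is 31 at (x_1,x_2)=(3,2).

31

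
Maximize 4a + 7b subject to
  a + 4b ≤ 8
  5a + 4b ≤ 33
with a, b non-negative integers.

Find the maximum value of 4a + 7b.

(a,b)=(6,0) is feasible, giving 24.
(a,b)=(5,0) is feasible, giving 20.
The best lattice point is (6,0), giving 24.

24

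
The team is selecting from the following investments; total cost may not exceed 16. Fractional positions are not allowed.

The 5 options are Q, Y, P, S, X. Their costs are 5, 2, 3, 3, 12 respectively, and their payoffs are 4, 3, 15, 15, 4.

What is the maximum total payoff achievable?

37

Take Q, Y, P, and S: cost 5 + 2 + 3 + 3 = 13 ≤ 16, payoff 4 + 3 + 15 + 15 = 37.
No other feasible combination does better.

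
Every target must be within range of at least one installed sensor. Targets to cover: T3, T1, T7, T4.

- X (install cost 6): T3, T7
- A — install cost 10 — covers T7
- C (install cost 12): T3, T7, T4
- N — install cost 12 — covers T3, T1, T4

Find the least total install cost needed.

18

Choose X and N: together they cover T3, T1, T7, T4 — every target.
Total install cost: 6 + 12 = 18.
No cover costs less than 18.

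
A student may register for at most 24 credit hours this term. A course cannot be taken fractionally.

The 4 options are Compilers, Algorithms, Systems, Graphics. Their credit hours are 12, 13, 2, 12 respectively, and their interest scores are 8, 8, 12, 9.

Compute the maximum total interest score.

Take Systems and Graphics: credit hours 2 + 12 = 14 ≤ 24, interest score 12 + 9 = 21.
No other feasible combination does better.

21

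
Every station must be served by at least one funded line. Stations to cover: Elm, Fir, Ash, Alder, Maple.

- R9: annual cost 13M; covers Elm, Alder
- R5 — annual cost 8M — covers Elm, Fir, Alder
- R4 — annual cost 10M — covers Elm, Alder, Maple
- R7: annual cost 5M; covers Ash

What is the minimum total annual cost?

23

Choose R5, R4, and R7: together they cover Elm, Fir, Ash, Alder, Maple — every station.
Total annual cost: 8 + 10 + 5 = 23.
No cover costs less than 23.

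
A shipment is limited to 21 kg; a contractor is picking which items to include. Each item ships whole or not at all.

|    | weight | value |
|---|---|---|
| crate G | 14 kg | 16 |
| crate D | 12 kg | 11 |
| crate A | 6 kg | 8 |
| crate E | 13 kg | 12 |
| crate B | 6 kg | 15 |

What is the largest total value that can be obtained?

31

This is an integer program with binary decision variables.
Take crate G and crate B: weight 14 + 6 = 20 ≤ 21, value 16 + 15 = 31.
No other feasible combination does better.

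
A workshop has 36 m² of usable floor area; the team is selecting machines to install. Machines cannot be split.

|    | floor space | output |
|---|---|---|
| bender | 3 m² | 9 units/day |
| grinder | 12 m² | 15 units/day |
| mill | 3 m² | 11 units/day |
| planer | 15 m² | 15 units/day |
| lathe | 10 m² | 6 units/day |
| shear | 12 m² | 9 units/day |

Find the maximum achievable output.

50

Allowing fractional choices, the relaxed optimum would be about 52.2, but machines are indivisible.
bender + grinder + mill + shear: floor space 3 + 12 + 3 + 12 = 30 ≤ 36, output 9 + 15 + 11 + 9 = 44.
bender + grinder + mill + planer: floor space 3 + 12 + 3 + 15 = 33 ≤ 36, output 9 + 15 + 11 + 15 = 50.
Best is bender, grinder, mill, and planer with total output 50.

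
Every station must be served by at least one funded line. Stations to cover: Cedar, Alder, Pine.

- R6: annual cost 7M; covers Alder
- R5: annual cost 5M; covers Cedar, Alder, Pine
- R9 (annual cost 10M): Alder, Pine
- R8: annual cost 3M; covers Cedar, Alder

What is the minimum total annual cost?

5

The greedy cost-per-new-station heuristic would pick R8 and R5 for 8, but a cheaper cover exists.
R5 alone covers Cedar, Alder, Pine — every station.
Total annual cost: 5.
No cover costs less than 5.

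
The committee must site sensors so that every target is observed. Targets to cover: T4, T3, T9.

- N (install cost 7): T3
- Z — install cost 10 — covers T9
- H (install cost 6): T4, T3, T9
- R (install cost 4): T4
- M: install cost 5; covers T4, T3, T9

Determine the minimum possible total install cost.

5

M alone covers T4, T3, T9 — every target.
Total install cost: 5.
No cover costs less than 5.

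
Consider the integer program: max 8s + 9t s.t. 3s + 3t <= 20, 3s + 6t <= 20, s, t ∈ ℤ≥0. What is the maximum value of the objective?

The continuous relaxation peaks at (6.67, 0) with value 53.33; rounding to a feasible lattice point costs some objective.
(s,t)=(6,0): 3·6+3·0=18≤20, 3·6+6·0=18≤20, objective 48.
(s,t)=(5,0): 3·5+3·0=15≤20, 3·5+6·0=15≤20, objective 40.
No feasible integer point exceeds 48.

48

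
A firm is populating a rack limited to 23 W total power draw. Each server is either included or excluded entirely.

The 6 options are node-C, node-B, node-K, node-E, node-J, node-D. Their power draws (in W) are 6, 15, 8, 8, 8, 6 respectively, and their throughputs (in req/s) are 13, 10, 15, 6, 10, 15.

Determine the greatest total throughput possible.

43

Treat it as a binary knapsack problem.
Allowing fractional choices, the relaxed optimum would be about 46.8, but servers are indivisible.
node-C + node-K + node-D: power draw 6 + 8 + 6 = 20 ≤ 23, throughput 13 + 15 + 15 = 43.
node-K + node-J + node-D: power draw 8 + 8 + 6 = 22 ≤ 23, throughput 15 + 10 + 15 = 40.
node-C + node-J + node-D: power draw 6 + 8 + 6 = 20 ≤ 23, throughput 13 + 10 + 15 = 38.
Best is node-C, node-K, and node-D with total throughput 43.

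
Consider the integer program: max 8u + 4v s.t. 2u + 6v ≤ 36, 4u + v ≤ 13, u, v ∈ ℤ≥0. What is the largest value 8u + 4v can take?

The continuous relaxation peaks at (1.91, 5.36) with value 36.73; rounding to a feasible lattice point costs some objective.
(u,v)=(2,5): 2·2+6·5=34≤36, 4·2+1·5=13≤13, objective 36.
(u,v)=(2,4): 2·2+6·4=28≤36, 4·2+1·4=12≤13, objective 32.
(u,v)=(1,5): 2·1+6·5=32≤36, 4·1+1·5=9≤13, objective 28.
Maximum is 36 at (u,v)=(2,5).

36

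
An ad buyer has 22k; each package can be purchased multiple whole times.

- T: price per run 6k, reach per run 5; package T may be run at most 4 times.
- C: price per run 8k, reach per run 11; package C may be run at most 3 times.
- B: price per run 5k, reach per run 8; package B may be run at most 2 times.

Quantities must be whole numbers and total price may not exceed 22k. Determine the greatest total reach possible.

30

This is a bounded integer knapsack.
B has the best ratio (8/5); taking only B gives at most 2×8 = 16 (stopped by the supply cap of 2).
Mixing does better — 2×C and 1×B: price 21 ≤ 22, reach 2·11 + 1·8 = 30.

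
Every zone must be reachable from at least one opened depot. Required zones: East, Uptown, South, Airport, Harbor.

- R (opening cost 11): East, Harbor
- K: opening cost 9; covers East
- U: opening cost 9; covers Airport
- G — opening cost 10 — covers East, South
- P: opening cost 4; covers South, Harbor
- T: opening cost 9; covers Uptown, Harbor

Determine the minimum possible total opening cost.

28

The greedy cost-per-new-zone heuristic would pick P, K, U, and T for 31, but a cheaper cover exists.
Choose U, G, and T: together they cover East, Uptown, South, Airport, Harbor — every zone.
Total opening cost: 9 + 10 + 9 = 28.
No cover costs less than 28.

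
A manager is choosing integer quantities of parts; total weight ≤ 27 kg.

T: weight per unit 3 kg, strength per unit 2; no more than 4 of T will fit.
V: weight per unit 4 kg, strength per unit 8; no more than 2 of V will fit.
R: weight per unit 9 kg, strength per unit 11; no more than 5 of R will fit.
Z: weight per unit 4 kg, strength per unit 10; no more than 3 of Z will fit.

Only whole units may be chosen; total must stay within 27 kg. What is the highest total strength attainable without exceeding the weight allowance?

Z has the best ratio (10/4); taking only Z gives at most 3×10 = 30 (stopped by the supply cap of 3).
Mixing does better — 2×T, 2×V, and 3×Z: weight 26 ≤ 27, strength 2·2 + 2·8 + 3·10 = 50.

50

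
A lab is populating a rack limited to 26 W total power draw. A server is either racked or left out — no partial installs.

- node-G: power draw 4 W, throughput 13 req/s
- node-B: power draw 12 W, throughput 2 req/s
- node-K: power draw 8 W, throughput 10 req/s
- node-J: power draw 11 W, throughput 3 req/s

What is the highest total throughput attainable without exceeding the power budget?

26

Allowing fractional choices, the relaxed optimum would be about 26.5, but servers are indivisible.
node-G + node-K: power draw 4 + 8 = 12 ≤ 26, throughput 13 + 10 = 23.
node-G + node-B + node-K: power draw 4 + 12 + 8 = 24 ≤ 26, throughput 13 + 2 + 10 = 25.
node-G + node-K + node-J: power draw 4 + 8 + 11 = 23 ≤ 26, throughput 13 + 10 + 3 = 26.
Best is node-G, node-K, and node-J with total throughput 26.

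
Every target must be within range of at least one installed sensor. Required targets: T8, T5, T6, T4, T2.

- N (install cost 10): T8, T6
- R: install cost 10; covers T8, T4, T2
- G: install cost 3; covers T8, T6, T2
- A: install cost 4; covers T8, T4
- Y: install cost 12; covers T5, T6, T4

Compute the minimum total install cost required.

15

This is a weighted set-cover instance.
The greedy cost-per-new-target heuristic would pick G, A, and Y for 19, but a cheaper cover exists.
Choose G and Y: together they cover T8, T5, T6, T4, T2 — every target.
Total install cost: 3 + 12 = 15.
No cover costs less than 15.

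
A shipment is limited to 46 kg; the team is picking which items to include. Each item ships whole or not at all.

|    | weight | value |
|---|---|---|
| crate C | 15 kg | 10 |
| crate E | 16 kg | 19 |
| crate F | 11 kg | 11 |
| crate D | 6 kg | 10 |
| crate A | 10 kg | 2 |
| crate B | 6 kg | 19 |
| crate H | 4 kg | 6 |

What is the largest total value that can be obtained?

65

Allowing fractional choices, the relaxed optimum would be about 67.0, but items are indivisible.
crate E + crate F + crate D + crate B: weight 16 + 11 + 6 + 6 = 39 ≤ 46, value 19 + 11 + 10 + 19 = 59.
crate C + crate E + crate D + crate B: weight 15 + 16 + 6 + 6 = 43 ≤ 46, value 10 + 19 + 10 + 19 = 58.
crate E + crate F + crate D + crate B + crate H: weight 16 + 11 + 6 + 6 + 4 = 43 ≤ 46, value 19 + 11 + 10 + 19 + 6 = 65.
Best is crate E, crate F, crate D, crate B, and crate H with total value 65.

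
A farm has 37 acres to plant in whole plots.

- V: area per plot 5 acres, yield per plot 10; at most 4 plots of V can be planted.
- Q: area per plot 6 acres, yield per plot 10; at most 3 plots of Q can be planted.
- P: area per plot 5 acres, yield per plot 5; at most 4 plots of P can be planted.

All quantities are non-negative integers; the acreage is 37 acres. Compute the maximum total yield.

65

V has the best ratio (10/5); taking only V gives at most 4×10 = 40 (stopped by the supply cap of 4).
Mixing does better — 4×V, 2×Q, and 1×P: area 37 ≤ 37, yield 4·10 + 2·10 + 1·5 = 65.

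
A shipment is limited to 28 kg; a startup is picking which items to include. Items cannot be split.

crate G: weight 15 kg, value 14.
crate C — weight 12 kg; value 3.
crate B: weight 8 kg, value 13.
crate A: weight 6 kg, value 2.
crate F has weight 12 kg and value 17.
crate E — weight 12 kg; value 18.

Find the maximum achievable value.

crate B + crate A + crate E: weight 8 + 6 + 12 = 26 ≤ 28, value 13 + 2 + 18 = 33.
crate F + crate E: weight 12 + 12 = 24 ≤ 28, value 17 + 18 = 35.
crate B + crate A + crate F: weight 8 + 6 + 12 = 26 ≤ 28, value 13 + 2 + 17 = 32.
Best is crate F and crate E with total value 35.

35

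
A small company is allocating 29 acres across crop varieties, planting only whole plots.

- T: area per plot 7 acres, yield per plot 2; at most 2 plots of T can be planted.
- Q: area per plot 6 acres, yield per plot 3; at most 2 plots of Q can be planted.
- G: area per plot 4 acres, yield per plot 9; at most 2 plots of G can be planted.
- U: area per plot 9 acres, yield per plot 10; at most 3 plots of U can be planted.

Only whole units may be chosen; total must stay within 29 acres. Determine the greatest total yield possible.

38

This is a bounded integer knapsack.
G has the best ratio (9/4); taking only G gives at most 2×9 = 18 (stopped by the supply cap of 2).
Mixing does better — 2×G and 2×U: area 26 ≤ 29, yield 2·9 + 2·10 = 38.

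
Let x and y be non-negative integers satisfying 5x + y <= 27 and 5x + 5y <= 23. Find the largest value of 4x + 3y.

(x,y)=(4,0) is feasible, giving 16.
(x,y)=(3,1) is feasible, giving 15.
The best lattice point is (4,0), giving 16.

16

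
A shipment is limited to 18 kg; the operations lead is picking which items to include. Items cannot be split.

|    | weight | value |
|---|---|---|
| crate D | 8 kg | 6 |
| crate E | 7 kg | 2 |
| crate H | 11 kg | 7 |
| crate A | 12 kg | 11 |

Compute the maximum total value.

crate D + crate E: weight 8 + 7 = 15 ≤ 18, value 6 + 2 = 8.
crate A: weight 12 ≤ 18, value 11.
crate E + crate H: weight 7 + 11 = 18 ≤ 18, value 2 + 7 = 9.
Best is crate A with total value 11.

11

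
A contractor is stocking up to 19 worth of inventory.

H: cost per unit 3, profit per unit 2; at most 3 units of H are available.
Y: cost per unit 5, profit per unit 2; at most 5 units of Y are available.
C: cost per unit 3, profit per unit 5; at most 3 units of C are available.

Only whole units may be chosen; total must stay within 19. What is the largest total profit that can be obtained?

This is a bounded integer knapsack.
C has the best ratio (5/3); taking only C gives at most 3×5 = 15 (stopped by the supply cap of 3).
Mixing does better — 3×H and 3×C: cost 18 ≤ 19, profit 3·2 + 3·5 = 21.

21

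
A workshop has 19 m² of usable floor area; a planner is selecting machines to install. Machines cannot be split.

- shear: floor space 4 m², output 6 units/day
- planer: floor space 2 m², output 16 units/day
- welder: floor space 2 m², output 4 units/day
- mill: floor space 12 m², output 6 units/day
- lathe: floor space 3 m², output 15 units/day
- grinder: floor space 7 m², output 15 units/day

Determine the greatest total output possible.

Allowing fractional choices, the relaxed optimum would be about 56.5, but machines are indivisible.
planer + welder + lathe + grinder: floor space 2 + 2 + 3 + 7 = 14 ≤ 19, output 16 + 4 + 15 + 15 = 50.
shear + planer + lathe + grinder: floor space 4 + 2 + 3 + 7 = 16 ≤ 19, output 6 + 16 + 15 + 15 = 52.
shear + planer + welder + lathe + grinder: floor space 4 + 2 + 2 + 3 + 7 = 18 ≤ 19, output 6 + 16 + 4 + 15 + 15 = 56.
Best is shear, planer, welder, lathe, and grinder with total output 56.

56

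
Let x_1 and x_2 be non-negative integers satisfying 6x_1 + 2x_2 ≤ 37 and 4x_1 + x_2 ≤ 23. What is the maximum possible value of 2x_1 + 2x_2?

36

Relaxing integrality, the LP optimum is 37.00 at (x_1,x_2) = (0, 18.5), which is not an integer point.
(x_1,x_2)=(0,18): 6·0+2·18=36≤37, 4·0+1·18=18≤23, objective 36.
(x_1,x_2)=(0,17): 6·0+2·17=34≤37, 4·0+1·17=17≤23, objective 34.
No feasible integer point exceeds 36.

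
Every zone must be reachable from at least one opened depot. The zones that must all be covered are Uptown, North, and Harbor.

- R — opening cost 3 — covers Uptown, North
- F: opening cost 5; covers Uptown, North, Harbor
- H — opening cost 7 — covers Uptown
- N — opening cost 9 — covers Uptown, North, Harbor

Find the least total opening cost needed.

This is an integer covering problem.
The greedy cost-per-new-zone heuristic would pick R and F for 8, but a cheaper cover exists.
F alone covers Uptown, North, Harbor — every zone.
Total opening cost: 5.
No cover costs less than 5.

5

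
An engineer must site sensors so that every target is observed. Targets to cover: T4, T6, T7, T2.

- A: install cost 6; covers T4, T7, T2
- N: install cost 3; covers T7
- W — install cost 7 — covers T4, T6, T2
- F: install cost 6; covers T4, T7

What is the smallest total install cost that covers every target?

10

Choose N and W: together they cover T4, T6, T7, T2 — every target.
Total install cost: 3 + 7 = 10.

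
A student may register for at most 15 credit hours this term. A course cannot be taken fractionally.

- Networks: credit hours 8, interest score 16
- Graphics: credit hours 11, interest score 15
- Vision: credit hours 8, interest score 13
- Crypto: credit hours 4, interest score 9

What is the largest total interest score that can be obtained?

25

Treat it as a binary knapsack problem.
Allowing fractional choices, the relaxed optimum would be about 29.9, but courses are indivisible.
Vision + Crypto: credit hours 8 + 4 = 12 ≤ 15, interest score 13 + 9 = 22.
Graphics + Crypto: credit hours 11 + 4 = 15 ≤ 15, interest score 15 + 9 = 24.
Networks + Crypto: credit hours 8 + 4 = 12 ≤ 15, interest score 16 + 9 = 25.
Best is Networks and Crypto with total interest score 25.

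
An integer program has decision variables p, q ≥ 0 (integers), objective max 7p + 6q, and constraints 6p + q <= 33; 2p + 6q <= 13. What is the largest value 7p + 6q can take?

35

The continuous relaxation peaks at (5.44, 0.353) with value 40.21; rounding to a feasible lattice point costs some objective.
(p,q)=(5,0): 6·5+1·0=30≤33, 2·5+6·0=10≤13, objective 35.
(p,q)=(4,0): 6·4+1·0=24≤33, 2·4+6·0=8≤13, objective 28.
Maximum is 35 at (p,q)=(5,0).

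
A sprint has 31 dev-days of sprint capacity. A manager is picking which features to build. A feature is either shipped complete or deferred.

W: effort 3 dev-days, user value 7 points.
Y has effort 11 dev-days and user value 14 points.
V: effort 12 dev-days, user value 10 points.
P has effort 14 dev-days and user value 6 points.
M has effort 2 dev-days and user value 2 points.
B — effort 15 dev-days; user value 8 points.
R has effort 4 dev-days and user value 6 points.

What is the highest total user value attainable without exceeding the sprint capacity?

Allowing fractional choices, the relaxed optimum would be about 38.2, but features are indivisible.
W + Y + V + R: effort 3 + 11 + 12 + 4 = 30 ≤ 31, user value 7 + 14 + 10 + 6 = 37.
W + Y + V + M: effort 3 + 11 + 12 + 2 = 28 ≤ 31, user value 7 + 14 + 10 + 2 = 33.
Y + V + M + R: effort 11 + 12 + 2 + 4 = 29 ≤ 31, user value 14 + 10 + 2 + 6 = 32.
Best is W, Y, V, and R with total user value 37.

37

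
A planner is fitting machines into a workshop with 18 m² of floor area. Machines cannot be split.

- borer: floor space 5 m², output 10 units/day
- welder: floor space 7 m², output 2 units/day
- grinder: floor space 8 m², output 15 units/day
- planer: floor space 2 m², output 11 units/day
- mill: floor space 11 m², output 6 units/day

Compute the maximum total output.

Allowing fractional choices, the relaxed optimum would be about 37.6, but machines are indivisible.
welder + grinder + planer: floor space 7 + 8 + 2 = 17 ≤ 18, output 2 + 15 + 11 = 28.
borer + grinder + planer: floor space 5 + 8 + 2 = 15 ≤ 18, output 10 + 15 + 11 = 36.
borer + planer + mill: floor space 5 + 2 + 11 = 18 ≤ 18, output 10 + 11 + 6 = 27.
Best is borer, grinder, and planer with total output 36.

36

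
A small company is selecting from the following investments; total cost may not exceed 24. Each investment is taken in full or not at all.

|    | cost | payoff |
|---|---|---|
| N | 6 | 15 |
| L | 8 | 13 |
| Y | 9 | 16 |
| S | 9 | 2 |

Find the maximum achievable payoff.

Allowing fractional choices, the relaxed optimum would be about 44.2, but investments are indivisible.
N + Y: cost 6 + 9 = 15 ≤ 24, payoff 15 + 16 = 31.
N + L + Y: cost 6 + 8 + 9 = 23 ≤ 24, payoff 15 + 13 + 16 = 44.
N + Y + S: cost 6 + 9 + 9 = 24 ≤ 24, payoff 15 + 16 + 2 = 33.
Best is N, L, and Y with total payoff 44.

44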